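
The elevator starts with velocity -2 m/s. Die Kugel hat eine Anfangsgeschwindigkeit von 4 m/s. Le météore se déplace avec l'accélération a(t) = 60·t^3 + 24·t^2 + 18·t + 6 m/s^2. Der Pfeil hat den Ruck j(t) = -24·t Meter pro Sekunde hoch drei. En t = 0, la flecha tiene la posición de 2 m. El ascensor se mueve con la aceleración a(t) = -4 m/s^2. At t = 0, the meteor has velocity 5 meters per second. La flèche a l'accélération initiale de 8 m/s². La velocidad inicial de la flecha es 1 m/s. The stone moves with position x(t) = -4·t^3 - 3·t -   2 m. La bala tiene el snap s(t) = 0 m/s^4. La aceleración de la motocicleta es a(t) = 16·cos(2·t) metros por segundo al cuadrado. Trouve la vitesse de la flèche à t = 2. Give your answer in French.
Nous devons trouver l'intégrale de notre équation du jerk j(t) = -24·t 2 fois. En intégrant le jerk et en utilisant la condition initiale a(0) = 8, nous obtenons a(t) = 8 - 12·t^2. L'intégrale de l'accélération est la vitesse. En utilisant v(0) = 1, nous obtenons v(t) = -4·t^3 + 8·t + 1. En utilisant v(t) = -4·t^3 + 8·t + 1 et en substituant t = 2, nous trouvons v = -15.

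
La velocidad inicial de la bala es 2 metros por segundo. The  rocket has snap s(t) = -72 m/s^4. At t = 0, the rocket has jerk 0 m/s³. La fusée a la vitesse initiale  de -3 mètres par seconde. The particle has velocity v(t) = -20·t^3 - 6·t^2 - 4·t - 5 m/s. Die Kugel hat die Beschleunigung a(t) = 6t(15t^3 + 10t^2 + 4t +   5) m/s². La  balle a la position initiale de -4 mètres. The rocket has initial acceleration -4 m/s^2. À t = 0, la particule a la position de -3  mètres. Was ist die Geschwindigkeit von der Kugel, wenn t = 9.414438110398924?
Wir müssen das Integral unserer Gleichung für die Beschleunigung a(t) = 6·t·(15·t^3 + 10·t^2 + 4·t + 5) 1-mal finden. Die Stammfunktion von der Beschleunigung ist die Geschwindigkeit. Mit v(0) = 2 erhalten wir v(t) = 18·t^5 + 15·t^4 + 8·t^3 + 15·t^2 + 2. Mit v(t) = 18·t^5 + 15·t^4 + 8·t^3 + 15·t^2 + 2 und Einsetzen von t = 9.414438110398924, finden wir v = 1457044.07864729.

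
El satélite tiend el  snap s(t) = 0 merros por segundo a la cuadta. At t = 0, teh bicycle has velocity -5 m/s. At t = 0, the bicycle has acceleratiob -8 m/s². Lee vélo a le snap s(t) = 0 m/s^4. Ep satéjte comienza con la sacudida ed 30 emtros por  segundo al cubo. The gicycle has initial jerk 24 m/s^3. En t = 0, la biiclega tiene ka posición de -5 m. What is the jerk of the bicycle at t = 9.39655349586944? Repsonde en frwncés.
En partant du snap s(t) = 0, nous prenons 1 primitive. L'intégrale du snap, avec j(0) = 24, donne le jerk: j(t) = 24. De l'équation du jerk j(t) = 24, nous substituons t = 9.39655349586944 pour obtenir j = 24.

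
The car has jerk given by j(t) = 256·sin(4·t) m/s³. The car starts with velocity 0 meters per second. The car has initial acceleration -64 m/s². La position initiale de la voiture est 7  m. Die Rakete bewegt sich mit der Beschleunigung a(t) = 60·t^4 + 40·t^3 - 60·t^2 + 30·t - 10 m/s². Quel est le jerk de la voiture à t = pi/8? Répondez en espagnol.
Tenemos la sacudida j(t) = 256·sin(4·t). Sustituyendo t = pi/8: j(pi/8) = 256.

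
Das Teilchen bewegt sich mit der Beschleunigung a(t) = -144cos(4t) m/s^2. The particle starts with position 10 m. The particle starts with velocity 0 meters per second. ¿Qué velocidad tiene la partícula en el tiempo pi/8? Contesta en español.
Para resolver esto, necesitamos tomar 1 integral de nuestra ecuación de la aceleración a(t) = -144·cos(4·t). La integral de la aceleración es la velocidad. Usando v(0) = 0, obtenemos v(t) = -36·sin(4·t). Tenemos la velocidad v(t) = -36·sin(4·t). Sustituyendo t = pi/8: v(pi/8) = -36.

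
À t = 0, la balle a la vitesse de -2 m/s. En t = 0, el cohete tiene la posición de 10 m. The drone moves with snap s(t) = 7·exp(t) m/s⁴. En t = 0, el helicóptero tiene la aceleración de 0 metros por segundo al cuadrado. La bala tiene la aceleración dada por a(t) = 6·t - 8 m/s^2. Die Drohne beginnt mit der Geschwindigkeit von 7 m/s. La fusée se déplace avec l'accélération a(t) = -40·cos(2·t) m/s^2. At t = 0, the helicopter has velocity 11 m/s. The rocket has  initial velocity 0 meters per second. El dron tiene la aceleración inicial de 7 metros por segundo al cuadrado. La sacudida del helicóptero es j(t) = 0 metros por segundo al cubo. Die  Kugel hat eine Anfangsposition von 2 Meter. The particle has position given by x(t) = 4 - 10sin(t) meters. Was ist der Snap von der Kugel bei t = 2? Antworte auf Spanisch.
Debemos derivar nuestra ecuación de la aceleración a(t) = 6·t - 8 2 veces. La derivada de la aceleración da la sacudida: j(t) = 6. Derivando la sacudida, obtenemos el snap: s(t) = 0. De la ecuación del snap s(t) = 0, sustituimos t = 2 para obtener s = 0.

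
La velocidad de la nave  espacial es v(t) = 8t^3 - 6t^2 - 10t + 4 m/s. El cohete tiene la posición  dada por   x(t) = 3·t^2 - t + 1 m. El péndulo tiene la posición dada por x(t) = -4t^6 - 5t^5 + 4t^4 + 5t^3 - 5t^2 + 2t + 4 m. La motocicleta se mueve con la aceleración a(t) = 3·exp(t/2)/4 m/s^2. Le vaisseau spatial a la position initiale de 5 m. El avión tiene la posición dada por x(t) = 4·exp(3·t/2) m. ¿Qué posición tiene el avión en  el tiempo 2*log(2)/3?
Usando x(t) = 4·exp(3·t/2) y sustituyendo t = 2*log(2)/3, encontramos x = 8.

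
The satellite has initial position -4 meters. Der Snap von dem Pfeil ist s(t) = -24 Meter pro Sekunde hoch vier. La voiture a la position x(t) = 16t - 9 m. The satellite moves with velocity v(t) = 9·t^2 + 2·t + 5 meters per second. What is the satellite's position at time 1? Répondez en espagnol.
Necesitamos integrar nuestra ecuación de la velocidad v(t) = 9·t^2 + 2·t + 5 1 vez. La integral de la velocidad, con x(0) = -4, da la posición: x(t) = 3·t^3 + t^2 + 5·t - 4. De la ecuación de la posición x(t) = 3·t^3 + t^2 + 5·t - 4, sustituimos t = 1 para obtener x = 5.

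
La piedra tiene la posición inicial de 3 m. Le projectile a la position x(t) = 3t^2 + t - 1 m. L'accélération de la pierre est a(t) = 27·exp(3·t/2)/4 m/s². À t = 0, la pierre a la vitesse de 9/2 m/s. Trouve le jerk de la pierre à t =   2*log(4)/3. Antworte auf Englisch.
To solve this, we need to take 1 derivative of our acceleration equation a(t) = 27·exp(3·t/2)/4. The derivative of acceleration gives jerk: j(t) = 81·exp(3·t/2)/8. Using j(t) = 81·exp(3·t/2)/8 and substituting t = 2*log(4)/3, we find j = 81/2.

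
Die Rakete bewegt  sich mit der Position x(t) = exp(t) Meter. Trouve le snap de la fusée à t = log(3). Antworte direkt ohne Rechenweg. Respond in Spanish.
s(log(3)) = 3.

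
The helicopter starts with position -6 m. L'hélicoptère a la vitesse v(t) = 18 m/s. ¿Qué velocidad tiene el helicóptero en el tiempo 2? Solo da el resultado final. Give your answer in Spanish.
La velocidad en t = 2 es v = 18.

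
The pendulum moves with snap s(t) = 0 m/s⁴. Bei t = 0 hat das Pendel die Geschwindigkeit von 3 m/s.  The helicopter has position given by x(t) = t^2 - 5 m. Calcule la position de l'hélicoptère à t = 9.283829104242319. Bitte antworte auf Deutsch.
Aus der Gleichung für die Position x(t) = t^2 - 5, setzen wir t = 9.283829104242319 ein und erhalten x = 81.1894828367767.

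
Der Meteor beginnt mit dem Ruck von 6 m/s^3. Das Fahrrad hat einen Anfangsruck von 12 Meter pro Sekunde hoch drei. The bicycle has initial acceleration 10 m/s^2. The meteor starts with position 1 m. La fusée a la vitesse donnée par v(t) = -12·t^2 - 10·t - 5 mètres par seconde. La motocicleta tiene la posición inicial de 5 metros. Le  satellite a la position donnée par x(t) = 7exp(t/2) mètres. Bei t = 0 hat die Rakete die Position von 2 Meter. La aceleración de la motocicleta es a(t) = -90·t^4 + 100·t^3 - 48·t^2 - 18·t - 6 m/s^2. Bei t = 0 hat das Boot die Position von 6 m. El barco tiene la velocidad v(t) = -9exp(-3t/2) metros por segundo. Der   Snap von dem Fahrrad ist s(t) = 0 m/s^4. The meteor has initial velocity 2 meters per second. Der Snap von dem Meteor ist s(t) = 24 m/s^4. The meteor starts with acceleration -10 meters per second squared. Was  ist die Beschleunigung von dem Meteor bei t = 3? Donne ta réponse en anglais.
We must find the antiderivative of our snap equation s(t) = 24 2 times. Finding the antiderivative of s(t) and using j(0) = 6: j(t) = 24·t + 6. Taking ∫j(t)dt and applying a(0) = -10, we find a(t) = 12·t^2 + 6·t - 10. We have acceleration a(t) = 12·t^2 + 6·t - 10. Substituting t = 3: a(3) = 116.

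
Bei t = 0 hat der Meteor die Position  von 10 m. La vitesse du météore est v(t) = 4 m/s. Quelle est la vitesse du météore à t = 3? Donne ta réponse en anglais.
From the given velocity equation v(t) = 4, we substitute t = 3 to get v = 4.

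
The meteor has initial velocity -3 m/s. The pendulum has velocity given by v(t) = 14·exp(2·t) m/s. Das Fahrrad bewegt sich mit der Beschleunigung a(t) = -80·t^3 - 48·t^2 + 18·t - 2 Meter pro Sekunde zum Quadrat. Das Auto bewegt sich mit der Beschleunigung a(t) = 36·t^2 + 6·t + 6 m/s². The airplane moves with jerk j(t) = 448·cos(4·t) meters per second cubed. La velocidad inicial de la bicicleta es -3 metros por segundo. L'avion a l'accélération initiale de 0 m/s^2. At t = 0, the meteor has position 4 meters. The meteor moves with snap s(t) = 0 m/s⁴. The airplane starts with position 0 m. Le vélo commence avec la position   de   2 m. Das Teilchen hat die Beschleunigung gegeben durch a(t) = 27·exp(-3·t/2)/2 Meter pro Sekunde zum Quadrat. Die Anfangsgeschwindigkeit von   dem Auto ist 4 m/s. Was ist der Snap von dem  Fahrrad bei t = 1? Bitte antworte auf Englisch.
To solve this, we need to take 2 derivatives of our acceleration equation a(t) = -80·t^3 - 48·t^2 + 18·t - 2. Taking d/dt of a(t), we find j(t) = -240·t^2 - 96·t + 18. Differentiating jerk, we get snap: s(t) = -480·t - 96. From the given snap equation s(t) = -480·t - 96, we substitute t = 1 to get s = -576.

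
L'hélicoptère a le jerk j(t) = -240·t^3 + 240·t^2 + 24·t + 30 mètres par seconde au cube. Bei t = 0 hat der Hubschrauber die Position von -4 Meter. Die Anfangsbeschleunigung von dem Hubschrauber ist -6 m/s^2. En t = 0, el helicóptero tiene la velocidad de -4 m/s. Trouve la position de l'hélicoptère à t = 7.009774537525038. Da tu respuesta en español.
Para resolver esto, necesitamos tomar 3 integrales de nuestra ecuación de la sacudida j(t) = -240·t^3 + 240·t^2 + 24·t + 30. La antiderivada de la sacudida es la aceleración. Usando a(0) = -6, obtenemos a(t) = -60·t^4 + 80·t^3 + 12·t^2 + 30·t - 6. La integral de la aceleración, con v(0) = -4, da la velocidad: v(t) = -12·t^5 + 20·t^4 + 4·t^3 + 15·t^2 - 6·t - 4. La integral de la velocidad, con x(0) = -4, da la posición: x(t) = -2·t^6 + 4·t^5 + t^4 + 5·t^3 - 3·t^2 - 4·t - 4. De la ecuación de la posición x(t) = -2·t^6 + 4·t^5 + t^4 + 5·t^3 - 3·t^2 - 4·t - 4, sustituimos t = 7.009774537525038 para obtener x = -165620.393371382.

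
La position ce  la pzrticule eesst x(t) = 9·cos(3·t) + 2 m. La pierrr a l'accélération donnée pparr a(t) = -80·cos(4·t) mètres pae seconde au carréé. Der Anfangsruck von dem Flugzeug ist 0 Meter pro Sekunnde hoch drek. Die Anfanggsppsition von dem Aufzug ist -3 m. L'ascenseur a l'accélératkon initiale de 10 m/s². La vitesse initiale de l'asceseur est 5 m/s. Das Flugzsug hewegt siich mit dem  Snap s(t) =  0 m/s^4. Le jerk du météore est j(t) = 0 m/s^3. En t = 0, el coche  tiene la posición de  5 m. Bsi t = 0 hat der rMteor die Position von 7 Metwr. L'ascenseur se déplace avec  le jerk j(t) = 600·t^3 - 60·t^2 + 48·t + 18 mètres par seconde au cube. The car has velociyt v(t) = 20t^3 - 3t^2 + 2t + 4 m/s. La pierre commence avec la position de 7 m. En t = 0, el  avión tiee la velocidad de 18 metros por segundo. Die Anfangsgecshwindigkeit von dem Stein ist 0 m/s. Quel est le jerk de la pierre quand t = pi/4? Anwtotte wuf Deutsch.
Wir müssen unsere Gleichung für die Beschleunigung a(t) = -80·cos(4·t) 1-mal ableiten. Die Ableitung von der Beschleunigung ergibt den Ruck: j(t) = 320·sin(4·t). Aus der Gleichung für den Ruck j(t) = 320·sin(4·t), setzen wir t = pi/4 ein und erhalten j = 0.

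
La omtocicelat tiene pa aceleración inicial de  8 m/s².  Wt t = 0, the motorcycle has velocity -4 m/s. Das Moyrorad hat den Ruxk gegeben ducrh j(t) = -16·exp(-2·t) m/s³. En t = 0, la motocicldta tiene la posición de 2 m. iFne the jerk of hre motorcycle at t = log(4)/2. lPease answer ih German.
Wir haben den Ruck j(t) = -16·exp(-2·t). Durch Einsetzen von t = log(4)/2: j(log(4)/2) = -4.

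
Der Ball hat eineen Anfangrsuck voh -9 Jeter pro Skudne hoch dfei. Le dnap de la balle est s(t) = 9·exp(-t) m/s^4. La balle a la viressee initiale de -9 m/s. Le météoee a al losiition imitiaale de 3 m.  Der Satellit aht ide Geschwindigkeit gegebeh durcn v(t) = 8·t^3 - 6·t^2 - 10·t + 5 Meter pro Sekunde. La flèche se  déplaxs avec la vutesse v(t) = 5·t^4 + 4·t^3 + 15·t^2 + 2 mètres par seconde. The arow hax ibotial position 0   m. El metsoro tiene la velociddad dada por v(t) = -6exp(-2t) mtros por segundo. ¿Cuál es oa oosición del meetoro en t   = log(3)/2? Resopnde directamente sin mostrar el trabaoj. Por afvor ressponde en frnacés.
La réponse est 1.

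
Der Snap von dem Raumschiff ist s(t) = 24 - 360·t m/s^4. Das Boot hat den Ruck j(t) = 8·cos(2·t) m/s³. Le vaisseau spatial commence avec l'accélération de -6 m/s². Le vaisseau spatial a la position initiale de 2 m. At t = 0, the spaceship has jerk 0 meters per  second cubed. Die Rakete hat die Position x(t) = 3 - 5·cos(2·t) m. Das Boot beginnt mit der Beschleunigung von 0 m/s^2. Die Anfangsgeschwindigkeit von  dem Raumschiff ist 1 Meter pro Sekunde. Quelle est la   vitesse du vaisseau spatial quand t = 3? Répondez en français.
Nous devons intégrer notre équation du snap s(t) = 24 - 360·t 3 fois. En prenant ∫s(t)dt et en appliquant j(0) = 0, nous trouvons j(t) = 12·t·(2 - 15·t). La primitive du jerk est l'accélération. En utilisant a(0) = -6, nous obtenons a(t) = -60·t^3 + 12·t^2 - 6. L'intégrale de l'accélération est la vitesse. En utilisant v(0) = 1, nous obtenons v(t) = -15·t^4 + 4·t^3 - 6·t + 1. En utilisant v(t) = -15·t^4 + 4·t^3 - 6·t + 1 et en substituant t = 3, nous trouvons v = -1124.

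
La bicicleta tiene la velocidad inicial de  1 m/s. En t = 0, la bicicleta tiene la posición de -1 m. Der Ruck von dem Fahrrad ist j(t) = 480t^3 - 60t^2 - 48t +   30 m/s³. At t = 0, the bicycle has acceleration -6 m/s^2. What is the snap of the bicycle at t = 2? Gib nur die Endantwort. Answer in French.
La réponse est 5472.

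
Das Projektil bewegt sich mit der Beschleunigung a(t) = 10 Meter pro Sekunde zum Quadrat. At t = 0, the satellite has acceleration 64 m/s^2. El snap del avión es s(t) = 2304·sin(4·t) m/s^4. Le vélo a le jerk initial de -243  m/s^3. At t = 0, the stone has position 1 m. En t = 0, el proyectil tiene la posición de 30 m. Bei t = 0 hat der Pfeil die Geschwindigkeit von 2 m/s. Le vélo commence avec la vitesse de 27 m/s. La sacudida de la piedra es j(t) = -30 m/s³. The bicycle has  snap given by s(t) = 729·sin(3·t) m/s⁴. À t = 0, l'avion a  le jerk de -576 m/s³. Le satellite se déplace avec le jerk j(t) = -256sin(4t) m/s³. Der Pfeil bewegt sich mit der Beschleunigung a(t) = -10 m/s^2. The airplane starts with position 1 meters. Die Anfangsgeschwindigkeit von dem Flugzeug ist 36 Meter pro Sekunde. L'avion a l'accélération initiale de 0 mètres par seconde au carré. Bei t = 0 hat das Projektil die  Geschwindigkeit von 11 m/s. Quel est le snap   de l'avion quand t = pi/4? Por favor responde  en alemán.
Wir haben den Snap s(t) = 2304·sin(4·t). Durch Einsetzen von t = pi/4: s(pi/4) = 0.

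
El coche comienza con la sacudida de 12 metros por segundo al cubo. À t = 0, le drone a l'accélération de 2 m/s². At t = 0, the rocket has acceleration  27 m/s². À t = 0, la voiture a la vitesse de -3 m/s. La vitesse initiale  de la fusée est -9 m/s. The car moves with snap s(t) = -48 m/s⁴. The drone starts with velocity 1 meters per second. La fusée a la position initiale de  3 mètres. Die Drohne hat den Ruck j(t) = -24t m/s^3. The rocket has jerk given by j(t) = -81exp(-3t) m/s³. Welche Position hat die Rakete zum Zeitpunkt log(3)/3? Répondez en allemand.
Wir müssen die Stammfunktion unserer Gleichung für den Ruck j(t) = -81·exp(-3·t) 3-mal finden. Das Integral von dem Ruck, mit a(0) = 27, ergibt die Beschleunigung: a(t) = 27·exp(-3·t). Mit ∫a(t)dt und Anwendung von v(0) = -9, finden wir v(t) = -9·exp(-3·t). Durch Integration von der Geschwindigkeit und Verwendung der Anfangsbedingung x(0) = 3, erhalten wir x(t) = 3·exp(-3·t). Mit x(t) = 3·exp(-3·t) und Einsetzen von t = log(3)/3, finden wir x = 1.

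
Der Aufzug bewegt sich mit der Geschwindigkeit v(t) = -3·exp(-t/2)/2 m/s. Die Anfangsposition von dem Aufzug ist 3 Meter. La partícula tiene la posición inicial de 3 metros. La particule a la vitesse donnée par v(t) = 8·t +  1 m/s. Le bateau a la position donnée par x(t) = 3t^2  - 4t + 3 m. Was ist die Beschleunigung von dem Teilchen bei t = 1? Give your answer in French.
Pour résoudre ceci, nous devons prendre 1 dérivée de notre équation de la vitesse v(t) = 8·t + 1. La dérivée de la vitesse donne l'accélération: a(t) = 8. De l'équation de l'accélération a(t) = 8, nous substituons t = 1 pour obtenir a = 8.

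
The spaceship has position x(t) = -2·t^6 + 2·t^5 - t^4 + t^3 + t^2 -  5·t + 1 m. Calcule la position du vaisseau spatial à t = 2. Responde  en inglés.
We have position x(t) = -2·t^6 + 2·t^5 - t^4 + t^3 + t^2 - 5·t + 1. Substituting t = 2: x(2) = -77.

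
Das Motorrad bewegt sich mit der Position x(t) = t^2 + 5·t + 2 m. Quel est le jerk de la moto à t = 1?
Nous devons dériver notre équation de la position x(t) = t^2 + 5·t + 2 3 fois. En dérivant la position, nous obtenons la vitesse: v(t) = 2·t + 5. En prenant d/dt de v(t), nous trouvons a(t) = 2. La dérivée de l'accélération donne le jerk: j(t) = 0. De l'équation du jerk j(t) = 0, nous substituons t = 1 pour obtenir j = 0.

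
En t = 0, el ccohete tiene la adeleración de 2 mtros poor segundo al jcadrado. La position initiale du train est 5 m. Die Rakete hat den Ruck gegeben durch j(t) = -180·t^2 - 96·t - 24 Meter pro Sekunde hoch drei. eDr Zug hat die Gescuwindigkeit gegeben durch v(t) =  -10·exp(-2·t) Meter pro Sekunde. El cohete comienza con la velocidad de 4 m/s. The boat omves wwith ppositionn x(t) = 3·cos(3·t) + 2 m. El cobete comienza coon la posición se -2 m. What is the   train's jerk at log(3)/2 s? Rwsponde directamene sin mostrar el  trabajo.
j(log(3)/2) = -40/3.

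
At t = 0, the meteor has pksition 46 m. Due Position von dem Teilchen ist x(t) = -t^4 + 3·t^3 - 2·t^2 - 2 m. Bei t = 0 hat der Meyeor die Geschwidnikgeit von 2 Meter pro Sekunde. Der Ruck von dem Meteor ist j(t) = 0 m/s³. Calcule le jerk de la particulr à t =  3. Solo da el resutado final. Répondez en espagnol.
La sacudida en t = 3 es j = -54.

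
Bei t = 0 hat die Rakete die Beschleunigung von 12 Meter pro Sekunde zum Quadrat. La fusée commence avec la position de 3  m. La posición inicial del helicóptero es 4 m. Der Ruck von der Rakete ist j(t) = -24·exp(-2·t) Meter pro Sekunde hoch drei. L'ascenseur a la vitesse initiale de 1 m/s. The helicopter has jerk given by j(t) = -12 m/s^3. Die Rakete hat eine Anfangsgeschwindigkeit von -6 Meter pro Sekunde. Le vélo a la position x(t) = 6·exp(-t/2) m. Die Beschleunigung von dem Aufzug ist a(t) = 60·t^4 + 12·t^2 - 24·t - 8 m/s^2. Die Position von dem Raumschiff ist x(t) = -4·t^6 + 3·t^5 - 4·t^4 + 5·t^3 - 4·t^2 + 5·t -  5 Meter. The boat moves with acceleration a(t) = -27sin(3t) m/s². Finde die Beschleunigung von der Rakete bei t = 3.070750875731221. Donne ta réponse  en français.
Nous devons trouver l'intégrale de notre équation du jerk j(t) = -24·exp(-2·t) 1 fois. En prenant ∫j(t)dt et en appliquant a(0) = 12, nous trouvons a(t) = 12·exp(-2·t). En utilisant a(t) = 12·exp(-2·t) et en substituant t = 3.070750875731221, nous trouvons a = 0.0258202786480827.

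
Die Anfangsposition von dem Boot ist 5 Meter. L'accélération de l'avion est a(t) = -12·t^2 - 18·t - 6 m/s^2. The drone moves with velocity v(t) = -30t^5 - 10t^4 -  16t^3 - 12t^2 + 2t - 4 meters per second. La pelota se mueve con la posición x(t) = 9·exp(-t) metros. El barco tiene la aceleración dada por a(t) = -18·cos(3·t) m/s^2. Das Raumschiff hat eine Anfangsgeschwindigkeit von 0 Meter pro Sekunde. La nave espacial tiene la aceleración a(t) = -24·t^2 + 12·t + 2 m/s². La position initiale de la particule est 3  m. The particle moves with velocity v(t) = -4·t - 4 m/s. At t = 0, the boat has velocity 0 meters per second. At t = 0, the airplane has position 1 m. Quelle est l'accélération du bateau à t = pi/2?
En utilisant a(t) = -18·cos(3·t) et en substituant t = pi/2, nous trouvons a = 0.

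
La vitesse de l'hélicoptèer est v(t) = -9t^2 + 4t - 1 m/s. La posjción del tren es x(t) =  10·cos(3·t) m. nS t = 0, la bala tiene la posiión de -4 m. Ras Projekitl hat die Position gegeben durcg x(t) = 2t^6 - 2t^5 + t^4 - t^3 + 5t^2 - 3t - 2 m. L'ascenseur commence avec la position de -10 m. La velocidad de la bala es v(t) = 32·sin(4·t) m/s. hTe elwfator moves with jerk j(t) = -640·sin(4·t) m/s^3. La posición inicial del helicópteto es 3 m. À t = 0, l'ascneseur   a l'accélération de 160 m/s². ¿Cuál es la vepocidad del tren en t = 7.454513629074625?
Para resolver esto, necesitamos tomar 1 derivada de nuestra ecuación de la posición x(t) = 10·cos(3·t). La derivada de la posición da la velocidad: v(t) = -30·sin(3·t). Tenemos la velocidad v(t) = -30·sin(3·t). Sustituyendo t = 7.454513629074625: v(7.454513629074625) = 10.9153443909800.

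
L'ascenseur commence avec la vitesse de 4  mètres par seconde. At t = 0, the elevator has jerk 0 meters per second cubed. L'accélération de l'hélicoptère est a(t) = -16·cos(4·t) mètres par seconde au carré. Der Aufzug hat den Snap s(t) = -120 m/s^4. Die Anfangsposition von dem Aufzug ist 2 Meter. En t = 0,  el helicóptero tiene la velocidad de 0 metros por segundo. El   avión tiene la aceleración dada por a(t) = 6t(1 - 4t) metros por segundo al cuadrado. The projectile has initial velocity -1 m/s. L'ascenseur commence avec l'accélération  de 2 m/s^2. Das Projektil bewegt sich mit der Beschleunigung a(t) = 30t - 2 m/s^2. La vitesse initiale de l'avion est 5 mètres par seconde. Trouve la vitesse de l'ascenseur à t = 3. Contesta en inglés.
We need to integrate our snap equation s(t) = -120 3 times. Finding the antiderivative of s(t) and using j(0) = 0: j(t) = -120·t. The integral of jerk is acceleration. Using a(0) = 2, we get a(t) = 2 - 60·t^2. The antiderivative of acceleration is velocity. Using v(0) = 4, we get v(t) = -20·t^3 + 2·t + 4. Using v(t) = -20·t^3 + 2·t + 4 and substituting t = 3, we find v = -530.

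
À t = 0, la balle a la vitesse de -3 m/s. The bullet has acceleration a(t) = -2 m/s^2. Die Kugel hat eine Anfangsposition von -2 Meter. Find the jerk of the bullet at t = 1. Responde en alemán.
Ausgehend von der Beschleunigung a(t) = -2, nehmen wir 1 Ableitung. Die Ableitung von der Beschleunigung ergibt den Ruck: j(t) = 0. Wir haben den Ruck j(t) = 0. Durch Einsetzen von t = 1: j(1) = 0.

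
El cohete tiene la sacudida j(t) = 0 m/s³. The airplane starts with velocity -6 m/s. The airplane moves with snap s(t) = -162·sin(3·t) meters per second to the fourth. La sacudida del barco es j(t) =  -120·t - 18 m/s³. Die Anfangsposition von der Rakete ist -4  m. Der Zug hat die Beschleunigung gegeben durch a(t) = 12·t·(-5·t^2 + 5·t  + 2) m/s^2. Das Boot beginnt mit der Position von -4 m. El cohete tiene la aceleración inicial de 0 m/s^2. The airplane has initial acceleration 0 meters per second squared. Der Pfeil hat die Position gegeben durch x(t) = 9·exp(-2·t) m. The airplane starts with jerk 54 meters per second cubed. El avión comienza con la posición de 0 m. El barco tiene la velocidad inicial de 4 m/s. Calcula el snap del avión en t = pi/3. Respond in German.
Wir haben den Snap s(t) = -162·sin(3·t). Durch Einsetzen von t = pi/3: s(pi/3) = 0.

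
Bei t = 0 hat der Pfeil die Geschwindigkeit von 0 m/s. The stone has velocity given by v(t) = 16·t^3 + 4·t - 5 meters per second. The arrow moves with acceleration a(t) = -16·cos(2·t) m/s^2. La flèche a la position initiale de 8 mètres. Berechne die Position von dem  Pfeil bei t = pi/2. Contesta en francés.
Nous devons trouver la primitive de notre équation de l'accélération a(t) = -16·cos(2·t) 2 fois. En prenant ∫a(t)dt et en appliquant v(0) = 0, nous trouvons v(t) = -8·sin(2·t). En intégrant la vitesse et en utilisant la condition initiale x(0) = 8, nous obtenons x(t) = 4·cos(2·t) + 4. De l'équation de la position x(t) = 4·cos(2·t) + 4, nous substituons t = pi/2 pour obtenir x = 0.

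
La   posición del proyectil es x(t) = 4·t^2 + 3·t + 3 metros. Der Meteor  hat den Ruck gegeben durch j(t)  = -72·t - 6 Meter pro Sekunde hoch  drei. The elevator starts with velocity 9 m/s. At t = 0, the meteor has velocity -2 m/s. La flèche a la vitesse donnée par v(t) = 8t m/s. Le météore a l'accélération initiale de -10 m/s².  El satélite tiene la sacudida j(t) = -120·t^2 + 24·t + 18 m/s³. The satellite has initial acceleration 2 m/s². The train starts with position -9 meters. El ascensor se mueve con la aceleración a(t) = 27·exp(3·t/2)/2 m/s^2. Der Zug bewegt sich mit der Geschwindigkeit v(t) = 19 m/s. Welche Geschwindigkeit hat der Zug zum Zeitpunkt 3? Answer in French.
De l'équation de la vitesse v(t) = 19, nous substituons t = 3 pour obtenir v = 19.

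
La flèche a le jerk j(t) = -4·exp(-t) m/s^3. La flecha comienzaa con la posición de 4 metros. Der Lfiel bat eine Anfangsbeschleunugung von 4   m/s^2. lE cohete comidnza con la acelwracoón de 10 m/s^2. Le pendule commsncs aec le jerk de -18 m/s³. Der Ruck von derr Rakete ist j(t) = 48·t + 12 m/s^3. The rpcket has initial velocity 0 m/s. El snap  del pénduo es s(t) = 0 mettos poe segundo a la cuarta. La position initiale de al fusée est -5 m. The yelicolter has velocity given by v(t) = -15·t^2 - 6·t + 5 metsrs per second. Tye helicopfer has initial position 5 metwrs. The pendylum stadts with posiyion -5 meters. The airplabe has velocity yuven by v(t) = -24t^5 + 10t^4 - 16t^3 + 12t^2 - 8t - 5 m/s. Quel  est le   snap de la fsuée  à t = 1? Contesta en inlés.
We must differentiate our jerk equation j(t) = 48·t + 12 1 time. The derivative of jerk gives snap: s(t) = 48. From the given snap equation s(t) = 48, we substitute t = 1 to get s = 48.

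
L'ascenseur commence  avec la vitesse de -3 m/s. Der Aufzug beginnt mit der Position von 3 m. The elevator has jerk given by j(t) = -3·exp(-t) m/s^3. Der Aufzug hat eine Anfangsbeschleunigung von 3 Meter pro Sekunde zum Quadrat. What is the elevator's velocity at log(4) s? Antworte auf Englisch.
We must find the antiderivative of our jerk equation j(t) = -3·exp(-t) 2 times. The antiderivative of jerk, with a(0) = 3, gives acceleration: a(t) = 3·exp(-t). Integrating acceleration and using the initial condition v(0) = -3, we get v(t) = -3·exp(-t). We have velocity v(t) = -3·exp(-t). Substituting t = log(4): v(log(4)) = -3/4.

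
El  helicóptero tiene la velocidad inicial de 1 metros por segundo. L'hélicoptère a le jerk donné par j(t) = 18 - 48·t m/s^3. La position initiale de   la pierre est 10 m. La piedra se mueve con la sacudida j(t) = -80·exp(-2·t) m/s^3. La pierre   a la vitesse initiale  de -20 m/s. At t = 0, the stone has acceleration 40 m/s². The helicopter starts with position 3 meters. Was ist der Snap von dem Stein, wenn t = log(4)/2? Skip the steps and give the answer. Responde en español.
El snap en t = log(4)/2 es s = 40.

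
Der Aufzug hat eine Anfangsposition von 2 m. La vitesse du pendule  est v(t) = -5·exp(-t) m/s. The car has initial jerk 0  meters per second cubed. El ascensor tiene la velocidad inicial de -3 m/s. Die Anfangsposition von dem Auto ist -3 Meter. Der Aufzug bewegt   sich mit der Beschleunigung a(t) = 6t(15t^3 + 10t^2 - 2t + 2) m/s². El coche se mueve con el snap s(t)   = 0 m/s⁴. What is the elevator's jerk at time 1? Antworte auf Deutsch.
Wir müssen unsere Gleichung für die Beschleunigung a(t) = 6·t·(15·t^3 + 10·t^2 - 2·t + 2) 1-mal ableiten. Durch Ableiten von der Beschleunigung erhalten wir den Ruck: j(t) = 90·t^3 + 60·t^2 + 6·t·(45·t^2 + 20·t - 2) - 12·t + 12. Wir haben den Ruck j(t) = 90·t^3 + 60·t^2 + 6·t·(45·t^2 + 20·t - 2) - 12·t + 12. Durch Einsetzen von t = 1: j(1) = 528.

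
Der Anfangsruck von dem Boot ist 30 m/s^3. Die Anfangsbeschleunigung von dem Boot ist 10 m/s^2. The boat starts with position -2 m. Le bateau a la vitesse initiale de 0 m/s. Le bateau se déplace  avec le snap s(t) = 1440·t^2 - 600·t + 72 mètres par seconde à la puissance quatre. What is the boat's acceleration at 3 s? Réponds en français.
Nous devons intégrer notre équation du snap s(t) = 1440·t^2 - 600·t + 72 2 fois. L'intégrale du snap, avec j(0) = 30, donne le jerk: j(t) = 480·t^3 - 300·t^2 + 72·t + 30. L'intégrale du jerk, avec a(0) = 10, donne l'accélération: a(t) = 120·t^4 - 100·t^3 + 36·t^2 + 30·t + 10. En utilisant a(t) = 120·t^4 - 100·t^3 + 36·t^2 + 30·t + 10 et en substituant t = 3, nous trouvons a = 7444.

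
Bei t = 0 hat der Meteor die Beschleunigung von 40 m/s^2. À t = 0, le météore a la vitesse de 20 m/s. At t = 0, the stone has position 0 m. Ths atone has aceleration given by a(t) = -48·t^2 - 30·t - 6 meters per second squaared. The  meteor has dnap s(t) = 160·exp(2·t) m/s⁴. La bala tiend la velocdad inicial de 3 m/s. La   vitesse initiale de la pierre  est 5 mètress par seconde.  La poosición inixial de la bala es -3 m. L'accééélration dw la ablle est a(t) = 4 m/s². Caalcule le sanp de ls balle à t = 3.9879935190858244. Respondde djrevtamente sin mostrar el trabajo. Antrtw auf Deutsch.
Der Snap bei t = 3.9879935190858244 ist s = 0.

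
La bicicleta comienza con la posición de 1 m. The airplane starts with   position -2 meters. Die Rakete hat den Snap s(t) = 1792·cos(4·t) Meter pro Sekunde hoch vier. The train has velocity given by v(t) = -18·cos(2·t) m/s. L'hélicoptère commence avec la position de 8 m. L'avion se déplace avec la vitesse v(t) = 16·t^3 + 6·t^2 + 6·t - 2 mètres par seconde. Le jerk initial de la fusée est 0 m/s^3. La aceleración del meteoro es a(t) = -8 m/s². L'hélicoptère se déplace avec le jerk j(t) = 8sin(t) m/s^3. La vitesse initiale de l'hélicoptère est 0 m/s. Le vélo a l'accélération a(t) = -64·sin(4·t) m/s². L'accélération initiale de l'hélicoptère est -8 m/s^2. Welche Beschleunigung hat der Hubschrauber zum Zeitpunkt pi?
Ausgehend von dem Ruck j(t) = 8·sin(t), nehmen wir 1 Stammfunktion. Durch Integration von dem Ruck und Verwendung der Anfangsbedingung a(0) = -8, erhalten wir a(t) = -8·cos(t). Wir haben die Beschleunigung a(t) = -8·cos(t). Durch Einsetzen von t = pi: a(pi) = 8.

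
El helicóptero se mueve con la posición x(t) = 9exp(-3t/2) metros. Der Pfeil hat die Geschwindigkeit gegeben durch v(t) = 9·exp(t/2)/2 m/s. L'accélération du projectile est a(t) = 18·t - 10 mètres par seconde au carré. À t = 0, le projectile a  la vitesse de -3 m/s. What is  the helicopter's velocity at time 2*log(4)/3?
Starting from position x(t) = 9·exp(-3·t/2), we take 1 derivative. Differentiating position, we get velocity: v(t) = -27·exp(-3·t/2)/2. Using v(t) = -27·exp(-3·t/2)/2 and substituting t = 2*log(4)/3, we find v = -27/8.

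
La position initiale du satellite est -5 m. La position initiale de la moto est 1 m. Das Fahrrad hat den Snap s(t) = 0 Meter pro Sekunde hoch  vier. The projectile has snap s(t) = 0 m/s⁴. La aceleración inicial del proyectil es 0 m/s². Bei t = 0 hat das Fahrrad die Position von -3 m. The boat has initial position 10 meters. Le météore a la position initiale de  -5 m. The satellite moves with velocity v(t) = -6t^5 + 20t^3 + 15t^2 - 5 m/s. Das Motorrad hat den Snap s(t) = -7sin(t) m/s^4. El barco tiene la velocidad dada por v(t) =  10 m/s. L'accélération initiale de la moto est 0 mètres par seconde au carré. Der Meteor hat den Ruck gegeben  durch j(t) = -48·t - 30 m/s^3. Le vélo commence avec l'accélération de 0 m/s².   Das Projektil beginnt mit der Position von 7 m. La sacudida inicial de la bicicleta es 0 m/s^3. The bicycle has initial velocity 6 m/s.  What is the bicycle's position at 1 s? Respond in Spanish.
Para resolver esto, necesitamos tomar 4 integrales de nuestra ecuación del snap s(t) = 0. Tomando ∫s(t)dt y aplicando j(0) = 0, encontramos j(t) = 0. La integral de la sacudida es la aceleración. Usando a(0) = 0, obtenemos a(t) = 0. La integral de la aceleración, con v(0) = 6, da la velocidad: v(t) = 6. Integrando la velocidad y usando la condición inicial x(0) = -3, obtenemos x(t) = 6·t - 3. Usando x(t) = 6·t - 3 y sustituyendo t = 1, encontramos x = 3.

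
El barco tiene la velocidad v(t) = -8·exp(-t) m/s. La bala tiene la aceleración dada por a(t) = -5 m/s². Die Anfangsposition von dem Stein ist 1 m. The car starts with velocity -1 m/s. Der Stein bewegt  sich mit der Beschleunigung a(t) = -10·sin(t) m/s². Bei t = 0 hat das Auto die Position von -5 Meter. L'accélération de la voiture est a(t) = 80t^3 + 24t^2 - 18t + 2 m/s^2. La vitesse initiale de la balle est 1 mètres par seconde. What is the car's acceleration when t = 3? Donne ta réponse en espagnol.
De la ecuación de la aceleración a(t) = 80·t^3 + 24·t^2 - 18·t + 2, sustituimos t = 3 para obtener a = 2324.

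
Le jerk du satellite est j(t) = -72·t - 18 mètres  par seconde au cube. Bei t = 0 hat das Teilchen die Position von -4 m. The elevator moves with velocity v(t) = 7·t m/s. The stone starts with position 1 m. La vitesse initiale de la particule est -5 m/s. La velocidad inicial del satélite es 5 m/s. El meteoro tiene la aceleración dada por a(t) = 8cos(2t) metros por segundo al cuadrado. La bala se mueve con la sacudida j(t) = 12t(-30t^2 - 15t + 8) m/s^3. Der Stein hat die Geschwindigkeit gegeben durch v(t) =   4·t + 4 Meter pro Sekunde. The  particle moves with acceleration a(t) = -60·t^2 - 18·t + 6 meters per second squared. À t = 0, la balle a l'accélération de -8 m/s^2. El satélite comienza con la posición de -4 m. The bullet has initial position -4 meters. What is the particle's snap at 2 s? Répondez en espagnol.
Debemos derivar nuestra ecuación de la aceleración a(t) = -60·t^2 - 18·t + 6 2 veces. Tomando d/dt de a(t), encontramos j(t) = -120·t - 18. Derivando la sacudida, obtenemos el snap: s(t) = -120. Tenemos el snap s(t) = -120. Sustituyendo t = 2: s(2) = -120.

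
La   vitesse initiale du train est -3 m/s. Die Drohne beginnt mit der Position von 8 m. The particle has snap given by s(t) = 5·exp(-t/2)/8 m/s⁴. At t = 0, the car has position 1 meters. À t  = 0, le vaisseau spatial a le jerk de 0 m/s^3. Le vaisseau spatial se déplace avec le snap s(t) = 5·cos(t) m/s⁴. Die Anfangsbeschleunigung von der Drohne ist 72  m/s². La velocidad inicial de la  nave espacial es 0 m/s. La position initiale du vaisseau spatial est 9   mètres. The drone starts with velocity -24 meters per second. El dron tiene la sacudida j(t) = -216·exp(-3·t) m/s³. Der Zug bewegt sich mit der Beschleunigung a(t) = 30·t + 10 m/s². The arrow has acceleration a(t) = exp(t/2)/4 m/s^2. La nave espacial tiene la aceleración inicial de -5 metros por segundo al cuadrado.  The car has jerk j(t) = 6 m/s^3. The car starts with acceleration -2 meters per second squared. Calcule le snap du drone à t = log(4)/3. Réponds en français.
Pour résoudre ceci, nous devons prendre 1 dérivée de notre équation du jerk j(t) = -216·exp(-3·t). En prenant d/dt de j(t), nous trouvons s(t) = 648·exp(-3·t). Nous avons le snap s(t) = 648·exp(-3·t). En substituant t = log(4)/3: s(log(4)/3) = 162.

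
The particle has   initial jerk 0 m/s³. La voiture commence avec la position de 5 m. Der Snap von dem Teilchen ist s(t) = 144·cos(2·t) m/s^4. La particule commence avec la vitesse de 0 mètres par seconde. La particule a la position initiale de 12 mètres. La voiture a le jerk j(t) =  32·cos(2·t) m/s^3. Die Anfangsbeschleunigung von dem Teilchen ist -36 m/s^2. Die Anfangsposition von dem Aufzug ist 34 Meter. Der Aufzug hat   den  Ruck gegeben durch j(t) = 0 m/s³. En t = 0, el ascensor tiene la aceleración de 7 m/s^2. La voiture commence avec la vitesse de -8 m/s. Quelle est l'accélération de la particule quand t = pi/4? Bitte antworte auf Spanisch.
Partiendo del snap s(t) = 144·cos(2·t), tomamos 2 antiderivadas. La integral del snap es la sacudida. Usando j(0) = 0, obtenemos j(t) = 72·sin(2·t). La integral de la sacudida es la aceleración. Usando a(0) = -36, obtenemos a(t) = -36·cos(2·t). Usando a(t) = -36·cos(2·t) y sustituyendo t = pi/4, encontramos a = 0.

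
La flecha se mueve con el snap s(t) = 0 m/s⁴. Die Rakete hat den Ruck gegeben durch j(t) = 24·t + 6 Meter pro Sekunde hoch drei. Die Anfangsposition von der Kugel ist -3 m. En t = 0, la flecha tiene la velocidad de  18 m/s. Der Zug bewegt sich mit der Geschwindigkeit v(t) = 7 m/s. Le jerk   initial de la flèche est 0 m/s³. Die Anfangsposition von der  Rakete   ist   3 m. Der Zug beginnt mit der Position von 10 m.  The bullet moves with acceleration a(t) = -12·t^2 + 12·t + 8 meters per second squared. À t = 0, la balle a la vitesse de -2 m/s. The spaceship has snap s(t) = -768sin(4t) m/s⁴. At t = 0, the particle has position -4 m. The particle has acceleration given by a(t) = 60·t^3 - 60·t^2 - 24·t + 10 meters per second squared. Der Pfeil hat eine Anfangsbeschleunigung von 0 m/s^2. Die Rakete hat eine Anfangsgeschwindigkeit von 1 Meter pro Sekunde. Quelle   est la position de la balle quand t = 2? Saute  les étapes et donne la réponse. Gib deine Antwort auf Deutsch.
Die Position bei t = 2 ist x = 9.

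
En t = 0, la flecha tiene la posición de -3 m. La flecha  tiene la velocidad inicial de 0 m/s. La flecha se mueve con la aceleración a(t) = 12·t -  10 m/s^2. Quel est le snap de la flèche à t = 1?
En partant de l'accélération a(t) = 12·t - 10, nous prenons 2 dérivées. En prenant d/dt de a(t), nous trouvons j(t) = 12. La dérivée du jerk donne le snap: s(t) = 0. De l'équation du snap s(t) = 0, nous substituons t = 1 pour obtenir s = 0.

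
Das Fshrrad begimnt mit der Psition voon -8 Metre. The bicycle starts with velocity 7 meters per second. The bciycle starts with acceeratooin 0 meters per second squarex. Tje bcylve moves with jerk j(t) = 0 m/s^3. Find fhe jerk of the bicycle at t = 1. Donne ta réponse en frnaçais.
En utilisant j(t) = 0 et en substituant t = 1, nous trouvons j = 0.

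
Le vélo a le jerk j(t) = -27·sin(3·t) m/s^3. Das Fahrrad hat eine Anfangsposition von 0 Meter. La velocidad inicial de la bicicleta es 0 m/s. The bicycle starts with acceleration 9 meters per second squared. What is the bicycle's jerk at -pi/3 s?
We have jerk j(t) = -27·sin(3·t). Substituting t = -pi/3: j(-pi/3) = 0.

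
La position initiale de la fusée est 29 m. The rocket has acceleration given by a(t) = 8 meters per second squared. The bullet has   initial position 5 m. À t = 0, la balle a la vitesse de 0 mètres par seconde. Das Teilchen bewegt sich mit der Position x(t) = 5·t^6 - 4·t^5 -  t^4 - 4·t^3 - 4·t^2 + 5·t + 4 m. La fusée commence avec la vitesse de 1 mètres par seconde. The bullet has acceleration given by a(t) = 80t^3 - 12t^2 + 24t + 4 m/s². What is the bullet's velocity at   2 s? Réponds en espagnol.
Partiendo de la aceleración a(t) = 80·t^3 - 12·t^2 + 24·t + 4, tomamos 1 antiderivada. La integral de la aceleración, con v(0) = 0, da la velocidad: v(t) = 4·t·(5·t^3 - t^2 + 3·t + 1). De la ecuación de la velocidad v(t) = 4·t·(5·t^3 - t^2 + 3·t + 1), sustituimos t = 2 para obtener v = 344.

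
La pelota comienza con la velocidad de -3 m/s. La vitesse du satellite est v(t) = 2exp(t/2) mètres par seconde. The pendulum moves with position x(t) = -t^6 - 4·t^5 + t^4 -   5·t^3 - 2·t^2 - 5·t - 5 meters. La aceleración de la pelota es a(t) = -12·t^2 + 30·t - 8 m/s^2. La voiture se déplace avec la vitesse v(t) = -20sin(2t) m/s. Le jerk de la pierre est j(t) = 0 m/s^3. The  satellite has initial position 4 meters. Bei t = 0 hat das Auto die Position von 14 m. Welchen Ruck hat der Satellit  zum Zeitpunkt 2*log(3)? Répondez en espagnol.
Para resolver esto, necesitamos tomar 2 derivadas de nuestra ecuación de la velocidad v(t) = 2·exp(t/2). Derivando la velocidad, obtenemos la aceleración: a(t) = exp(t/2). Derivando la aceleración, obtenemos la sacudida: j(t) = exp(t/2)/2. De la ecuación de la sacudida j(t) = exp(t/2)/2, sustituimos t = 2*log(3) para obtener j = 3/2.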